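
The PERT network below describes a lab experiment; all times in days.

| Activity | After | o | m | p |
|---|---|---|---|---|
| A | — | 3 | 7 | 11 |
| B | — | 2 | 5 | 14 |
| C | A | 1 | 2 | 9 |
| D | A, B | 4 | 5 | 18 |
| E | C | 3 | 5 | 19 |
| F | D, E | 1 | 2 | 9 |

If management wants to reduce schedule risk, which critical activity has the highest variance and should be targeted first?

te_A = (3 + 4·7 + 11)/6 = 42/6 = 7; σ²_A = ((11−3)/6)² = 1.778
te_B = (2 + 4·5 + 14)/6 = 36/6 = 6; σ²_B = ((14−2)/6)² = 4.000
te_C = (1 + 4·2 + 9)/6 = 18/6 = 3; σ²_C = ((9−1)/6)² = 1.778
te_D = (4 + 4·5 + 18)/6 = 42/6 = 7; σ²_D = ((18−4)/6)² = 5.444
te_E = (3 + 4·5 + 19)/6 = 42/6 = 7; σ²_E = ((19−3)/6)² = 7.111
te_F = (1 + 4·2 + 9)/6 = 18/6 = 3; σ²_F = ((9−1)/6)² = 1.778

Forward pass:
ES_A = 0; EF_A = 7
ES_B = 0; EF_B = 6
ES_C = 7; EF_C = 7+3 = 10
ES_D = max(EF_A=7, EF_B=6) = 7; EF_D = 7+7 = 14
ES_E = 10; EF_E = 10+7 = 17
ES_F = max(EF_D=14, EF_E=17) = 17; EF_F = 17+3 = 20
Expected project duration μ = 20 days. Critical path: A → C → E → F.

Variances on critical path: σ²_A=1.778, σ²_C=1.778, σ²_E=7.111, σ²_F=1.778.
Largest is σ²_E = 7.111.

E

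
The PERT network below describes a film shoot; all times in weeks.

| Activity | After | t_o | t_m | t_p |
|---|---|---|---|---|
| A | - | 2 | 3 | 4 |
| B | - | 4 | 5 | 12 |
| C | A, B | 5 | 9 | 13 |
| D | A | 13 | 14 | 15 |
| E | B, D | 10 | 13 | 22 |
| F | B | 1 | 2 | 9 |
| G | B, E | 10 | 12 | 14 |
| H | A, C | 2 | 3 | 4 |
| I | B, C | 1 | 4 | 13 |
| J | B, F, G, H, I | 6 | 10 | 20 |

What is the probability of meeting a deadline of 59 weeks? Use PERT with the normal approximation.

te_A = (2 + 4·3 + 4)/6 = 18/6 = 3; σ²_A = ((4−2)/6)² = 0.111
te_B = (4 + 4·5 + 12)/6 = 36/6 = 6; σ²_B = ((12−4)/6)² = 1.778
te_C = (5 + 4·9 + 13)/6 = 54/6 = 9; σ²_C = ((13−5)/6)² = 1.778
te_D = (13 + 4·14 + 15)/6 = 84/6 = 14; σ²_D = ((15−13)/6)² = 0.111
te_E = (10 + 4·13 + 22)/6 = 84/6 = 14; σ²_E = ((22−10)/6)² = 4.000
te_F = (1 + 4·2 + 9)/6 = 18/6 = 3; σ²_F = ((9−1)/6)² = 1.778
te_G = (10 + 4·12 + 14)/6 = 72/6 = 12; σ²_G = ((14−10)/6)² = 0.444
te_H = (2 + 4·3 + 4)/6 = 18/6 = 3; σ²_H = ((4−2)/6)² = 0.111
te_I = (1 + 4·4 + 13)/6 = 30/6 = 5; σ²_I = ((13−1)/6)² = 4.000
te_J = (6 + 4·10 + 20)/6 = 66/6 = 11; σ²_J = ((20−6)/6)² = 5.444

Forward pass:
ES_A = 0; EF_A = 3
ES_B = 0; EF_B = 6
ES_C = max(EF_A=3, EF_B=6) = 6; EF_C = 6+9 = 15
ES_D = 3; EF_D = 3+14 = 17
ES_E = max(EF_B=6, EF_D=17) = 17; EF_E = 17+14 = 31
ES_F = 6; EF_F = 6+3 = 9
ES_G = max(EF_B=6, EF_E=31) = 31; EF_G = 31+12 = 43
ES_H = max(EF_A=3, EF_C=15) = 15; EF_H = 15+3 = 18
ES_I = max(EF_B=6, EF_C=15) = 15; EF_I = 15+5 = 20
ES_J = max(EF_B=6, EF_F=9, EF_G=43, EF_H=18, EF_I=20) = 43; EF_J = 43+11 = 54
Expected project duration μ = 54 weeks. Critical path: A → D → E → G → J.

Variance along critical path = 0.111 + 0.111 + 4.000 + 0.444 + 5.444 = 10.111; σ = √10.111 = 3.180 weeks.
Z = (59 − 54) / 3.180 = 1.572
P(T ≤ 59) = Φ(1.572) ≈ 0.942

0.942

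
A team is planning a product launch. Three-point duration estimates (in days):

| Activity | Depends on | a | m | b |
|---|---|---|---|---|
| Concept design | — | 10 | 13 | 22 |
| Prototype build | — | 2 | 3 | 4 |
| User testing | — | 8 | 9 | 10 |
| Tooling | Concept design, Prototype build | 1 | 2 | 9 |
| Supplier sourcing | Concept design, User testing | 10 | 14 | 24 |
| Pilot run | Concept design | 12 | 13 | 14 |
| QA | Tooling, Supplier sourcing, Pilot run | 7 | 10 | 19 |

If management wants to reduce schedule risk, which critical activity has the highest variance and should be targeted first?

te_Concept design = (10 + 4·13 + 22)/6 = 84/6 = 14; σ²_Concept design = ((22−10)/6)² = 4.000
te_Prototype build = (2 + 4·3 + 4)/6 = 18/6 = 3; σ²_Prototype build = ((4−2)/6)² = 0.111
te_User testing = (8 + 4·9 + 10)/6 = 54/6 = 9; σ²_User testing = ((10−8)/6)² = 0.111
te_Tooling = (1 + 4·2 + 9)/6 = 18/6 = 3; σ²_Tooling = ((9−1)/6)² = 1.778
te_Supplier sourcing = (10 + 4·14 + 24)/6 = 90/6 = 15; σ²_Supplier sourcing = ((24−10)/6)² = 5.444
te_Pilot run = (12 + 4·13 + 14)/6 = 78/6 = 13; σ²_Pilot run = ((14−12)/6)² = 0.111
te_QA = (7 + 4·10 + 19)/6 = 66/6 = 11; σ²_QA = ((19−7)/6)² = 4.000

Forward pass:
ES_Concept design = 0; EF_Concept design = 14
ES_Prototype build = 0; EF_Prototype build = 3
ES_User testing = 0; EF_User testing = 9
ES_Tooling = max(EF_Concept design=14, EF_Prototype build=3) = 14; EF_Tooling = 14+3 = 17
ES_Supplier sourcing = max(EF_Concept design=14, EF_User testing=9) = 14; EF_Supplier sourcing = 14+15 = 29
ES_Pilot run = 14; EF_Pilot run = 14+13 = 27
ES_QA = max(EF_Tooling=17, EF_Supplier sourcing=29, EF_Pilot run=27) = 29; EF_QA = 29+11 = 40
Expected project duration μ = 40 days. Critical path: Concept design → Supplier sourcing → QA.

Variances on critical path: σ²_Concept design=4.000, σ²_Supplier sourcing=5.444, σ²_QA=4.000.
Largest is σ²_Supplier sourcing = 5.444.

Supplier sourcing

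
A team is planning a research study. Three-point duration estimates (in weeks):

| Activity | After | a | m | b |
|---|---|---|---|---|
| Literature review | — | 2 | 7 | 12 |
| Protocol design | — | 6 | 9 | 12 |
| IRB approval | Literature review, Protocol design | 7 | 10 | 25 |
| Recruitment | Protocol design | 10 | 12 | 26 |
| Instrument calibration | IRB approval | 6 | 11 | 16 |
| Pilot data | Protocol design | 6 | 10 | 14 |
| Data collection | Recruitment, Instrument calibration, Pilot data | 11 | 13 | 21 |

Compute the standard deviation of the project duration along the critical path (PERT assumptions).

te_Literature review = (2 + 4·7 + 12)/6 = 42/6 = 7; σ²_Literature review = ((12−2)/6)² = 2.778
te_Protocol design = (6 + 4·9 + 12)/6 = 54/6 = 9; σ²_Protocol design = ((12−6)/6)² = 1.000
te_IRB approval = (7 + 4·10 + 25)/6 = 72/6 = 12; σ²_IRB approval = ((25−7)/6)² = 9.000
te_Recruitment = (10 + 4·12 + 26)/6 = 84/6 = 14; σ²_Recruitment = ((26−10)/6)² = 7.111
te_Instrument calibration = (6 + 4·11 + 16)/6 = 66/6 = 11; σ²_Instrument calibration = ((16−6)/6)² = 2.778
te_Pilot data = (6 + 4·10 + 14)/6 = 60/6 = 10; σ²_Pilot data = ((14−6)/6)² = 1.778
te_Data collection = (11 + 4·13 + 21)/6 = 84/6 = 14; σ²_Data collection = ((21−11)/6)² = 2.778

Forward pass:
ES_Literature review = 0; EF_Literature review = 7
ES_Protocol design = 0; EF_Protocol design = 9
ES_IRB approval = max(EF_Literature review=7, EF_Protocol design=9) = 9; EF_IRB approval = 9+12 = 21
ES_Recruitment = 9; EF_Recruitment = 9+14 = 23
ES_Instrument calibration = 21; EF_Instrument calibration = 21+11 = 32
ES_Pilot data = 9; EF_Pilot data = 9+10 = 19
ES_Data collection = max(EF_Recruitment=23, EF_Instrument calibration=32, EF_Pilot data=19) = 32; EF_Data collection = 32+14 = 46
Expected project duration μ = 46 weeks. Critical path: Protocol design → IRB approval → Instrument calibration → Data collection.

Variance along critical path = 1.000 + 9.000 + 2.778 + 2.778 = 15.556
σ = √15.556 = 3.944 weeks

3.94 weeks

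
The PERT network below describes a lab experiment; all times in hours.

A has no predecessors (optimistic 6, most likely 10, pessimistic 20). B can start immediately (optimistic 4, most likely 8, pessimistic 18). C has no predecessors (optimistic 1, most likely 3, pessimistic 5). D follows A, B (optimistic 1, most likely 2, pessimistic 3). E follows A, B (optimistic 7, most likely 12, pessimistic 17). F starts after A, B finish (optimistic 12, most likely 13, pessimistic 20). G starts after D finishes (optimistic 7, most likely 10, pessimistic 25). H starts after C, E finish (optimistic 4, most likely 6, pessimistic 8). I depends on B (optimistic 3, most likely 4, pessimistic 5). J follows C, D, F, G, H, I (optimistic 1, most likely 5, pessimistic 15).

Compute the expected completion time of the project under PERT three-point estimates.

35 hours

te_A = (6 + 4·10 + 20)/6 = 66/6 = 11
te_B = (4 + 4·8 + 18)/6 = 54/6 = 9
te_C = (1 + 4·3 + 5)/6 = 18/6 = 3
te_D = (1 + 4·2 + 3)/6 = 12/6 = 2
te_E = (7 + 4·12 + 17)/6 = 72/6 = 12
te_F = (12 + 4·13 + 20)/6 = 84/6 = 14
te_G = (7 + 4·10 + 25)/6 = 72/6 = 12
te_H = (4 + 4·6 + 8)/6 = 36/6 = 6
te_I = (3 + 4·4 + 5)/6 = 24/6 = 4
te_J = (1 + 4·5 + 15)/6 = 36/6 = 6

Forward pass:
ES_A = 0; EF_A = 11
ES_B = 0; EF_B = 9
ES_C = 0; EF_C = 3
ES_D = max(EF_A=11, EF_B=9) = 11; EF_D = 11+2 = 13
ES_E = max(EF_A=11, EF_B=9) = 11; EF_E = 11+12 = 23
ES_F = max(EF_A=11, EF_B=9) = 11; EF_F = 11+14 = 25
ES_G = 13; EF_G = 13+12 = 25
ES_H = max(EF_C=3, EF_E=23) = 23; EF_H = 23+6 = 29
ES_I = 9; EF_I = 9+4 = 13
ES_J = max(EF_C=3, EF_D=13, EF_F=25, EF_G=25, EF_H=29, EF_I=13) = 29; EF_J = 29+6 = 35
Expected project duration μ = 35 hours. Critical path: A → E → H → J.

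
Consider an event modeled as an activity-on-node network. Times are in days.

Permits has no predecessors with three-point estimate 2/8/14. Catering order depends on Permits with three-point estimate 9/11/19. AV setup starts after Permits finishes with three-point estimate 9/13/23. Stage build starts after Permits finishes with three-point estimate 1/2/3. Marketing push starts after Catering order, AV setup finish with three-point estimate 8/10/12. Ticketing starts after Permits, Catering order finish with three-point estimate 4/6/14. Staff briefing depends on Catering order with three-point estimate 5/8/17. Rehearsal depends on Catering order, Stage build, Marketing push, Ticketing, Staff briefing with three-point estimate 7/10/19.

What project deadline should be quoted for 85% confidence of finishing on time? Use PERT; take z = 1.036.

46.9 days

te_Permits = (2 + 4·8 + 14)/6 = 48/6 = 8; σ²_Permits = ((14−2)/6)² = 4.000
te_Catering order = (9 + 4·11 + 19)/6 = 72/6 = 12; σ²_Catering order = ((19−9)/6)² = 2.778
te_AV setup = (9 + 4·13 + 23)/6 = 84/6 = 14; σ²_AV setup = ((23−9)/6)² = 5.444
te_Stage build = (1 + 4·2 + 3)/6 = 12/6 = 2; σ²_Stage build = ((3−1)/6)² = 0.111
te_Marketing push = (8 + 4·10 + 12)/6 = 60/6 = 10; σ²_Marketing push = ((12−8)/6)² = 0.444
te_Ticketing = (4 + 4·6 + 14)/6 = 42/6 = 7; σ²_Ticketing = ((14−4)/6)² = 2.778
te_Staff briefing = (5 + 4·8 + 17)/6 = 54/6 = 9; σ²_Staff briefing = ((17−5)/6)² = 4.000
te_Rehearsal = (7 + 4·10 + 19)/6 = 66/6 = 11; σ²_Rehearsal = ((19−7)/6)² = 4.000

Forward pass:
ES_Permits = 0; EF_Permits = 8
ES_Catering order = 8; EF_Catering order = 8+12 = 20
ES_AV setup = 8; EF_AV setup = 8+14 = 22
ES_Stage build = 8; EF_Stage build = 8+2 = 10
ES_Marketing push = max(EF_Catering order=20, EF_AV setup=22) = 22; EF_Marketing push = 22+10 = 32
ES_Ticketing = max(EF_Permits=8, EF_Catering order=20) = 20; EF_Ticketing = 20+7 = 27
ES_Staff briefing = 20; EF_Staff briefing = 20+9 = 29
ES_Rehearsal = max(EF_Catering order=20, EF_Stage build=10, EF_Marketing push=32, EF_Ticketing=27, EF_Staff briefing=29) = 32; EF_Rehearsal = 32+11 = 43
Expected project duration μ = 43 days. Critical path: Permits → AV setup → Marketing push → Rehearsal.

Variance along critical path = 4.000 + 5.444 + 0.444 + 4.000 = 13.889; σ = 3.727 days.
D = μ + z·σ = 43 + 1.036·3.727 = 46.9 days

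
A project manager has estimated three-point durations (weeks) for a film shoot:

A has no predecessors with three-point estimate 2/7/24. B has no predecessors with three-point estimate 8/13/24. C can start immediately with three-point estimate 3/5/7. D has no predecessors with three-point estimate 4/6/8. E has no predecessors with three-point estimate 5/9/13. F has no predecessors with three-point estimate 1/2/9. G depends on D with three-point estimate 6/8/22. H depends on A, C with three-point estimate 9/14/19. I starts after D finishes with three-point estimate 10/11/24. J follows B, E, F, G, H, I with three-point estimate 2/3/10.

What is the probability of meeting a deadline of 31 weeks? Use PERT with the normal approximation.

te_A = (2 + 4·7 + 24)/6 = 54/6 = 9; σ²_A = ((24−2)/6)² = 13.444
te_B = (8 + 4·13 + 24)/6 = 84/6 = 14; σ²_B = ((24−8)/6)² = 7.111
te_C = (3 + 4·5 + 7)/6 = 30/6 = 5; σ²_C = ((7−3)/6)² = 0.444
te_D = (4 + 4·6 + 8)/6 = 36/6 = 6; σ²_D = ((8−4)/6)² = 0.444
te_E = (5 + 4·9 + 13)/6 = 54/6 = 9; σ²_E = ((13−5)/6)² = 1.778
te_F = (1 + 4·2 + 9)/6 = 18/6 = 3; σ²_F = ((9−1)/6)² = 1.778
te_G = (6 + 4·8 + 22)/6 = 60/6 = 10; σ²_G = ((22−6)/6)² = 7.111
te_H = (9 + 4·14 + 19)/6 = 84/6 = 14; σ²_H = ((19−9)/6)² = 2.778
te_I = (10 + 4·11 + 24)/6 = 78/6 = 13; σ²_I = ((24−10)/6)² = 5.444
te_J = (2 + 4·3 + 10)/6 = 24/6 = 4; σ²_J = ((10−2)/6)² = 1.778

Forward pass:
ES_A = 0; EF_A = 9
ES_B = 0; EF_B = 14
ES_C = 0; EF_C = 5
ES_D = 0; EF_D = 6
ES_E = 0; EF_E = 9
ES_F = 0; EF_F = 3
ES_G = 6; EF_G = 6+10 = 16
ES_H = max(EF_A=9, EF_C=5) = 9; EF_H = 9+14 = 23
ES_I = 6; EF_I = 6+13 = 19
ES_J = max(EF_B=14, EF_E=9, EF_F=3, EF_G=16, EF_H=23, EF_I=19) = 23; EF_J = 23+4 = 27
Expected project duration μ = 27 weeks. Critical path: A → H → J.

Variance along critical path = 13.444 + 2.778 + 1.778 = 18.000; σ = √18.000 = 4.243 weeks.
Z = (31 − 27) / 4.243 = 0.943
P(T ≤ 31) = Φ(0.943) ≈ 0.827

0.827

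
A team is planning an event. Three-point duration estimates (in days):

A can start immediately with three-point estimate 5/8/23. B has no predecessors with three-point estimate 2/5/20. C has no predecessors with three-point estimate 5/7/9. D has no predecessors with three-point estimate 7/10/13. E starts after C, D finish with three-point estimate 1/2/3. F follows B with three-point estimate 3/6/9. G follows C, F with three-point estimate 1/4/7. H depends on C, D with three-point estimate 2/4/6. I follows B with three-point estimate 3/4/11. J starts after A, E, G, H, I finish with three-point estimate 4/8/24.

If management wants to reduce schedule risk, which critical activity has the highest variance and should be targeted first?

te_A = (5 + 4·8 + 23)/6 = 60/6 = 10; σ²_A = ((23−5)/6)² = 9.000
te_B = (2 + 4·5 + 20)/6 = 42/6 = 7; σ²_B = ((20−2)/6)² = 9.000
te_C = (5 + 4·7 + 9)/6 = 42/6 = 7; σ²_C = ((9−5)/6)² = 0.444
te_D = (7 + 4·10 + 13)/6 = 60/6 = 10; σ²_D = ((13−7)/6)² = 1.000
te_E = (1 + 4·2 + 3)/6 = 12/6 = 2; σ²_E = ((3−1)/6)² = 0.111
te_F = (3 + 4·6 + 9)/6 = 36/6 = 6; σ²_F = ((9−3)/6)² = 1.000
te_G = (1 + 4·4 + 7)/6 = 24/6 = 4; σ²_G = ((7−1)/6)² = 1.000
te_H = (2 + 4·4 + 6)/6 = 24/6 = 4; σ²_H = ((6−2)/6)² = 0.444
te_I = (3 + 4·4 + 11)/6 = 30/6 = 5; σ²_I = ((11−3)/6)² = 1.778
te_J = (4 + 4·8 + 24)/6 = 60/6 = 10; σ²_J = ((24−4)/6)² = 11.111

Forward pass:
ES_A = 0; EF_A = 10
ES_B = 0; EF_B = 7
ES_C = 0; EF_C = 7
ES_D = 0; EF_D = 10
ES_E = max(EF_C=7, EF_D=10) = 10; EF_E = 10+2 = 12
ES_F = 7; EF_F = 7+6 = 13
ES_G = max(EF_C=7, EF_F=13) = 13; EF_G = 13+4 = 17
ES_H = max(EF_C=7, EF_D=10) = 10; EF_H = 10+4 = 14
ES_I = 7; EF_I = 7+5 = 12
ES_J = max(EF_A=10, EF_E=12, EF_G=17, EF_H=14, EF_I=12) = 17; EF_J = 17+10 = 27
Expected project duration μ = 27 days. Critical path: B → F → G → J.

Variances on critical path: σ²_B=9.000, σ²_F=1.000, σ²_G=1.000, σ²_J=11.111.
Largest is σ²_J = 11.111.

J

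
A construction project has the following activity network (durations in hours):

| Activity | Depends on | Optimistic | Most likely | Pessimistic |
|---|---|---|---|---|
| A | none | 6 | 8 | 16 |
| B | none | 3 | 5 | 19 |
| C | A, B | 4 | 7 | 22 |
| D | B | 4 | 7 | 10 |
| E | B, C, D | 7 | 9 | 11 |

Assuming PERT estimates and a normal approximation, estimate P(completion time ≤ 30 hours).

0.805

te_A = (6 + 4·8 + 16)/6 = 54/6 = 9; σ²_A = ((16−6)/6)² = 2.778
te_B = (3 + 4·5 + 19)/6 = 42/6 = 7; σ²_B = ((19−3)/6)² = 7.111
te_C = (4 + 4·7 + 22)/6 = 54/6 = 9; σ²_C = ((22−4)/6)² = 9.000
te_D = (4 + 4·7 + 10)/6 = 42/6 = 7; σ²_D = ((10−4)/6)² = 1.000
te_E = (7 + 4·9 + 11)/6 = 54/6 = 9; σ²_E = ((11−7)/6)² = 0.444

Forward pass:
ES_A = 0; EF_A = 9
ES_B = 0; EF_B = 7
ES_C = max(EF_A=9, EF_B=7) = 9; EF_C = 9+9 = 18
ES_D = 7; EF_D = 7+7 = 14
ES_E = max(EF_B=7, EF_C=18, EF_D=14) = 18; EF_E = 18+9 = 27
Expected project duration μ = 27 hours. Critical path: A → C → E.

Variance along critical path = 2.778 + 9.000 + 0.444 = 12.222; σ = √12.222 = 3.496 hours.
Z = (30 − 27) / 3.496 = 0.858
P(T ≤ 30) = Φ(0.858) ≈ 0.805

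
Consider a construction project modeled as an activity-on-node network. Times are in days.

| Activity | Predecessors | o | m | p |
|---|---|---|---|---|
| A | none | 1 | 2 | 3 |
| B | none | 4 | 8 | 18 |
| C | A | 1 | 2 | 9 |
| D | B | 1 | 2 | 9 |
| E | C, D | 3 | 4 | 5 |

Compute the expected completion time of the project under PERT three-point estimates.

te_A = (1 + 4·2 + 3)/6 = 12/6 = 2
te_B = (4 + 4·8 + 18)/6 = 54/6 = 9
te_C = (1 + 4·2 + 9)/6 = 18/6 = 3
te_D = (1 + 4·2 + 9)/6 = 18/6 = 3
te_E = (3 + 4·4 + 5)/6 = 24/6 = 4

Forward pass:
ES_A = 0; EF_A = 2
ES_B = 0; EF_B = 9
ES_C = 2; EF_C = 2+3 = 5
ES_D = 9; EF_D = 9+3 = 12
ES_E = max(EF_C=5, EF_D=12) = 12; EF_E = 12+4 = 16
Expected project duration μ = 16 days. Critical path: B → D → E.

16 days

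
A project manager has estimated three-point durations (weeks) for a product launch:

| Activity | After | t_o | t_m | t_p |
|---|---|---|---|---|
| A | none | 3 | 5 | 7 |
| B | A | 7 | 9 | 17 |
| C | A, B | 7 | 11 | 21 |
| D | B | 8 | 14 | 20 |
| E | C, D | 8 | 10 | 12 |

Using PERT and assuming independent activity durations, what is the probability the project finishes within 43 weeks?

te_A = (3 + 4·5 + 7)/6 = 30/6 = 5; σ²_A = ((7−3)/6)² = 0.444
te_B = (7 + 4·9 + 17)/6 = 60/6 = 10; σ²_B = ((17−7)/6)² = 2.778
te_C = (7 + 4·11 + 21)/6 = 72/6 = 12; σ²_C = ((21−7)/6)² = 5.444
te_D = (8 + 4·14 + 20)/6 = 84/6 = 14; σ²_D = ((20−8)/6)² = 4.000
te_E = (8 + 4·10 + 12)/6 = 60/6 = 10; σ²_E = ((12−8)/6)² = 0.444

Forward pass:
ES_A = 0; EF_A = 5
ES_B = 5; EF_B = 5+10 = 15
ES_C = max(EF_A=5, EF_B=15) = 15; EF_C = 15+12 = 27
ES_D = 15; EF_D = 15+14 = 29
ES_E = max(EF_C=27, EF_D=29) = 29; EF_E = 29+10 = 39
Expected project duration μ = 39 weeks. Critical path: A → B → D → E.

Variance along critical path = 0.444 + 2.778 + 4.000 + 0.444 = 7.667; σ = √7.667 = 2.769 weeks.
Z = (43 − 39) / 2.769 = 1.445
P(T ≤ 43) = Φ(1.445) ≈ 0.926

0.926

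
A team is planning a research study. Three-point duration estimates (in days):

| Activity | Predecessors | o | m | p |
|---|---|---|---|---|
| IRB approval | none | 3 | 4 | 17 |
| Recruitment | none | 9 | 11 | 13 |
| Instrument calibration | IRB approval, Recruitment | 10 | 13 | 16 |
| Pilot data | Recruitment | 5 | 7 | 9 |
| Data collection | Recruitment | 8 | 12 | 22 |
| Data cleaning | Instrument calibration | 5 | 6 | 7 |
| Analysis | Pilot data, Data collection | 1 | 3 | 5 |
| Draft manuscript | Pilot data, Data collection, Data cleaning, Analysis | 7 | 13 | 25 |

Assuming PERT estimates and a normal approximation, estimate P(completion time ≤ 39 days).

0.062

te_IRB approval = (3 + 4·4 + 17)/6 = 36/6 = 6; σ²_IRB approval = ((17−3)/6)² = 5.444
te_Recruitment = (9 + 4·11 + 13)/6 = 66/6 = 11; σ²_Recruitment = ((13−9)/6)² = 0.444
te_Instrument calibration = (10 + 4·13 + 16)/6 = 78/6 = 13; σ²_Instrument calibration = ((16−10)/6)² = 1.000
te_Pilot data = (5 + 4·7 + 9)/6 = 42/6 = 7; σ²_Pilot data = ((9−5)/6)² = 0.444
te_Data collection = (8 + 4·12 + 22)/6 = 78/6 = 13; σ²_Data collection = ((22−8)/6)² = 5.444
te_Data cleaning = (5 + 4·6 + 7)/6 = 36/6 = 6; σ²_Data cleaning = ((7−5)/6)² = 0.111
te_Analysis = (1 + 4·3 + 5)/6 = 18/6 = 3; σ²_Analysis = ((5−1)/6)² = 0.444
te_Draft manuscript = (7 + 4·13 + 25)/6 = 84/6 = 14; σ²_Draft manuscript = ((25−7)/6)² = 9.000

Forward pass:
ES_IRB approval = 0; EF_IRB approval = 6
ES_Recruitment = 0; EF_Recruitment = 11
ES_Instrument calibration = max(EF_IRB approval=6, EF_Recruitment=11) = 11; EF_Instrument calibration = 11+13 = 24
ES_Pilot data = 11; EF_Pilot data = 11+7 = 18
ES_Data collection = 11; EF_Data collection = 11+13 = 24
ES_Data cleaning = 24; EF_Data cleaning = 24+6 = 30
ES_Analysis = max(EF_Pilot data=18, EF_Data collection=24) = 24; EF_Analysis = 24+3 = 27
ES_Draft manuscript = max(EF_Pilot data=18, EF_Data collection=24, EF_Data cleaning=30, EF_Analysis=27) = 30; EF_Draft manuscript = 30+14 = 44
Expected project duration μ = 44 days. Critical path: Recruitment → Instrument calibration → Data cleaning → Draft manuscript.

Variance along critical path = 0.444 + 1.000 + 0.111 + 9.000 = 10.556; σ = √10.556 = 3.249 days.
Z = (39 − 44) / 3.249 = -1.539
P(T ≤ 39) = Φ(-1.539) ≈ 0.062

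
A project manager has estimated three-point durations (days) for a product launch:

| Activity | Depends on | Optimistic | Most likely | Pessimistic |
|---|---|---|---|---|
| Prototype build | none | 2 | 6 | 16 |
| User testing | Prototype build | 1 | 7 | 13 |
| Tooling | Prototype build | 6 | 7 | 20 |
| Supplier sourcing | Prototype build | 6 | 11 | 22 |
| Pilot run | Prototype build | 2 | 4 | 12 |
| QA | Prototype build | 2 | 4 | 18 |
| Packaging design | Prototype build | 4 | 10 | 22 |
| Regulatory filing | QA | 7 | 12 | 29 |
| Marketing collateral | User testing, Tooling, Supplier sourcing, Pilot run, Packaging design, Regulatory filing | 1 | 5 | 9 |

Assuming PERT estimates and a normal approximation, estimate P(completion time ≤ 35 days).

te_Prototype build = (2 + 4·6 + 16)/6 = 42/6 = 7; σ²_Prototype build = ((16−2)/6)² = 5.444
te_User testing = (1 + 4·7 + 13)/6 = 42/6 = 7; σ²_User testing = ((13−1)/6)² = 4.000
te_Tooling = (6 + 4·7 + 20)/6 = 54/6 = 9; σ²_Tooling = ((20−6)/6)² = 5.444
te_Supplier sourcing = (6 + 4·11 + 22)/6 = 72/6 = 12; σ²_Supplier sourcing = ((22−6)/6)² = 7.111
te_Pilot run = (2 + 4·4 + 12)/6 = 30/6 = 5; σ²_Pilot run = ((12−2)/6)² = 2.778
te_QA = (2 + 4·4 + 18)/6 = 36/6 = 6; σ²_QA = ((18−2)/6)² = 7.111
te_Packaging design = (4 + 4·10 + 22)/6 = 66/6 = 11; σ²_Packaging design = ((22−4)/6)² = 9.000
te_Regulatory filing = (7 + 4·12 + 29)/6 = 84/6 = 14; σ²_Regulatory filing = ((29−7)/6)² = 13.444
te_Marketing collateral = (1 + 4·5 + 9)/6 = 30/6 = 5; σ²_Marketing collateral = ((9−1)/6)² = 1.778

Forward pass:
ES_Prototype build = 0; EF_Prototype build = 7
ES_User testing = 7; EF_User testing = 7+7 = 14
ES_Tooling = 7; EF_Tooling = 7+9 = 16
ES_Supplier sourcing = 7; EF_Supplier sourcing = 7+12 = 19
ES_Pilot run = 7; EF_Pilot run = 7+5 = 12
ES_QA = 7; EF_QA = 7+6 = 13
ES_Packaging design = 7; EF_Packaging design = 7+11 = 18
ES_Regulatory filing = 13; EF_Regulatory filing = 13+14 = 27
ES_Marketing collateral = max(EF_User testing=14, EF_Tooling=16, EF_Supplier sourcing=19, EF_Pilot run=12, EF_Packaging design=18, EF_Regulatory filing=27) = 27; EF_Marketing collateral = 27+5 = 32
Expected project duration μ = 32 days. Critical path: Prototype build → QA → Regulatory filing → Marketing collateral.

Variance along critical path = 5.444 + 7.111 + 13.444 + 1.778 = 27.778; σ = √27.778 = 5.270 days.
Z = (35 − 32) / 5.270 = 0.569
P(T ≤ 35) = Φ(0.569) ≈ 0.715

0.715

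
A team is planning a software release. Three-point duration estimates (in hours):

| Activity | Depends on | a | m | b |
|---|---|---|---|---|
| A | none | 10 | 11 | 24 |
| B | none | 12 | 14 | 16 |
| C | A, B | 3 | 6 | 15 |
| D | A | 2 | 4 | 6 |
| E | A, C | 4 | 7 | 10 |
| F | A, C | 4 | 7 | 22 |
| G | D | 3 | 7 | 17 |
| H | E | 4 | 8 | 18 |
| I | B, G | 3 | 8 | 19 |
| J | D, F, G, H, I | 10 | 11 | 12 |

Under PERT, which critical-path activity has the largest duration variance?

H

te_A = (10 + 4·11 + 24)/6 = 78/6 = 13; σ²_A = ((24−10)/6)² = 5.444
te_B = (12 + 4·14 + 16)/6 = 84/6 = 14; σ²_B = ((16−12)/6)² = 0.444
te_C = (3 + 4·6 + 15)/6 = 42/6 = 7; σ²_C = ((15−3)/6)² = 4.000
te_D = (2 + 4·4 + 6)/6 = 24/6 = 4; σ²_D = ((6−2)/6)² = 0.444
te_E = (4 + 4·7 + 10)/6 = 42/6 = 7; σ²_E = ((10−4)/6)² = 1.000
te_F = (4 + 4·7 + 22)/6 = 54/6 = 9; σ²_F = ((22−4)/6)² = 9.000
te_G = (3 + 4·7 + 17)/6 = 48/6 = 8; σ²_G = ((17−3)/6)² = 5.444
te_H = (4 + 4·8 + 18)/6 = 54/6 = 9; σ²_H = ((18−4)/6)² = 5.444
te_I = (3 + 4·8 + 19)/6 = 54/6 = 9; σ²_I = ((19−3)/6)² = 7.111
te_J = (10 + 4·11 + 12)/6 = 66/6 = 11; σ²_J = ((12−10)/6)² = 0.111

Forward pass:
ES_A = 0; EF_A = 13
ES_B = 0; EF_B = 14
ES_C = max(EF_A=13, EF_B=14) = 14; EF_C = 14+7 = 21
ES_D = 13; EF_D = 13+4 = 17
ES_E = max(EF_A=13, EF_C=21) = 21; EF_E = 21+7 = 28
ES_F = max(EF_A=13, EF_C=21) = 21; EF_F = 21+9 = 30
ES_G = 17; EF_G = 17+8 = 25
ES_H = 28; EF_H = 28+9 = 37
ES_I = max(EF_B=14, EF_G=25) = 25; EF_I = 25+9 = 34
ES_J = max(EF_D=17, EF_F=30, EF_G=25, EF_H=37, EF_I=34) = 37; EF_J = 37+11 = 48
Expected project duration μ = 48 hours. Critical path: B → C → E → H → J.

Variances on critical path: σ²_B=0.444, σ²_C=4.000, σ²_E=1.000, σ²_H=5.444, σ²_J=0.111.
Largest is σ²_H = 5.444.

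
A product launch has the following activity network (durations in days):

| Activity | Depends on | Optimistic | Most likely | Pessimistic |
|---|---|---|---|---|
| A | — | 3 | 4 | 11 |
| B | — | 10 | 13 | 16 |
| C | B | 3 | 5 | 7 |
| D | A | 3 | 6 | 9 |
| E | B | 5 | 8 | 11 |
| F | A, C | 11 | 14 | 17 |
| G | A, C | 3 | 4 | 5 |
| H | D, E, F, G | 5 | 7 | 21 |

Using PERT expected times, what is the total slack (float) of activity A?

13 days

te_A = (3 + 4·4 + 11)/6 = 30/6 = 5
te_B = (10 + 4·13 + 16)/6 = 78/6 = 13
te_C = (3 + 4·5 + 7)/6 = 30/6 = 5
te_D = (3 + 4·6 + 9)/6 = 36/6 = 6
te_E = (5 + 4·8 + 11)/6 = 48/6 = 8
te_F = (11 + 4·14 + 17)/6 = 84/6 = 14
te_G = (3 + 4·4 + 5)/6 = 24/6 = 4
te_H = (5 + 4·7 + 21)/6 = 54/6 = 9

Forward pass:
ES_A = 0; EF_A = 5
ES_B = 0; EF_B = 13
ES_C = 13; EF_C = 13+5 = 18
ES_D = 5; EF_D = 5+6 = 11
ES_E = 13; EF_E = 13+8 = 21
ES_F = max(EF_A=5, EF_C=18) = 18; EF_F = 18+14 = 32
ES_G = max(EF_A=5, EF_C=18) = 18; EF_G = 18+4 = 22
ES_H = max(EF_D=11, EF_E=21, EF_F=32, EF_G=22) = 32; EF_H = 32+9 = 41
Expected project duration μ = 41 days. Critical path: B → C → F → H.

Backward pass:
LF_H = 41; LS_H = 41−9 = 32
LF_G = LS_H = 32; LS_G = 32−4 = 28
LF_F = LS_H = 32; LS_F = 32−14 = 18
LF_E = LS_H = 32; LS_E = 32−8 = 24
LF_D = LS_H = 32; LS_D = 32−6 = 26
LF_C = min(LS_F=18, LS_G=28) = 18; LS_C = 18−5 = 13
LF_B = min(LS_C=13, LS_E=24) = 13; LS_B = 13−13 = 0
LF_A = min(LS_D=26, LS_F=18, LS_G=28) = 18; LS_A = 18−5 = 13
Slack_A = LS_A − ES_A = 13 − 0 = 13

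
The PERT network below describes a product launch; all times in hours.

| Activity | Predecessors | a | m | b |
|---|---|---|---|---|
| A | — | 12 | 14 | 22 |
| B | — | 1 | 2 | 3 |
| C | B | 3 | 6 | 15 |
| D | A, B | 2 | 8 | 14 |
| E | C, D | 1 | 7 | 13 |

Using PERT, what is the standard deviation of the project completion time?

te_A = (12 + 4·14 + 22)/6 = 90/6 = 15; σ²_A = ((22−12)/6)² = 2.778
te_B = (1 + 4·2 + 3)/6 = 12/6 = 2; σ²_B = ((3−1)/6)² = 0.111
te_C = (3 + 4·6 + 15)/6 = 42/6 = 7; σ²_C = ((15−3)/6)² = 4.000
te_D = (2 + 4·8 + 14)/6 = 48/6 = 8; σ²_D = ((14−2)/6)² = 4.000
te_E = (1 + 4·7 + 13)/6 = 42/6 = 7; σ²_E = ((13−1)/6)² = 4.000

Forward pass:
ES_A = 0; EF_A = 15
ES_B = 0; EF_B = 2
ES_C = 2; EF_C = 2+7 = 9
ES_D = max(EF_A=15, EF_B=2) = 15; EF_D = 15+8 = 23
ES_E = max(EF_C=9, EF_D=23) = 23; EF_E = 23+7 = 30
Expected project duration μ = 30 hours. Critical path: A → D → E.

Variance along critical path = 2.778 + 4.000 + 4.000 = 10.778
σ = √10.778 = 3.283 hours

3.28 hours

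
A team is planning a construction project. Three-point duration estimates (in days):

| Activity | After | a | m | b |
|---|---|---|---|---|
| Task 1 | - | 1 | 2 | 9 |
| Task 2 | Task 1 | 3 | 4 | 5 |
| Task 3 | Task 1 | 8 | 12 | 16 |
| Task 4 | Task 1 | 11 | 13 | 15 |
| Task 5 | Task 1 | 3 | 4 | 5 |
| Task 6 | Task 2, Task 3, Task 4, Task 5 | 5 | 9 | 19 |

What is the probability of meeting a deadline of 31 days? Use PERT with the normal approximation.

te_Task 1 = (1 + 4·2 + 9)/6 = 18/6 = 3; σ²_Task 1 = ((9−1)/6)² = 1.778
te_Task 2 = (3 + 4·4 + 5)/6 = 24/6 = 4; σ²_Task 2 = ((5−3)/6)² = 0.111
te_Task 3 = (8 + 4·12 + 16)/6 = 72/6 = 12; σ²_Task 3 = ((16−8)/6)² = 1.778
te_Task 4 = (11 + 4·13 + 15)/6 = 78/6 = 13; σ²_Task 4 = ((15−11)/6)² = 0.444
te_Task 5 = (3 + 4·4 + 5)/6 = 24/6 = 4; σ²_Task 5 = ((5−3)/6)² = 0.111
te_Task 6 = (5 + 4·9 + 19)/6 = 60/6 = 10; σ²_Task 6 = ((19−5)/6)² = 5.444

Forward pass:
ES_Task 1 = 0; EF_Task 1 = 3
ES_Task 2 = 3; EF_Task 2 = 3+4 = 7
ES_Task 3 = 3; EF_Task 3 = 3+12 = 15
ES_Task 4 = 3; EF_Task 4 = 3+13 = 16
ES_Task 5 = 3; EF_Task 5 = 3+4 = 7
ES_Task 6 = max(EF_Task 2=7, EF_Task 3=15, EF_Task 4=16, EF_Task 5=7) = 16; EF_Task 6 = 16+10 = 26
Expected project duration μ = 26 days. Critical path: Task 1 → Task 4 → Task 6.

Variance along critical path = 1.778 + 0.444 + 5.444 = 7.667; σ = √7.667 = 2.769 days.
Z = (31 − 26) / 2.769 = 1.806
P(T ≤ 31) = Φ(1.806) ≈ 0.965

0.965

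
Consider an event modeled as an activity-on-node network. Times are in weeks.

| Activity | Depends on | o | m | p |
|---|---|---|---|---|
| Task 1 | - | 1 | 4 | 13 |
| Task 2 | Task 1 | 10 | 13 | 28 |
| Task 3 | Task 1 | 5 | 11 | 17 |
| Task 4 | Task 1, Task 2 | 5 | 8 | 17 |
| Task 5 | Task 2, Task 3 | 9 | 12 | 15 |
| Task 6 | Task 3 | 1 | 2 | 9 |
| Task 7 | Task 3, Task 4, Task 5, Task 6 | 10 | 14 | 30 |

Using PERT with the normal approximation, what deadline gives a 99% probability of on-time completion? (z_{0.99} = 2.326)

te_Task 1 = (1 + 4·4 + 13)/6 = 30/6 = 5; σ²_Task 1 = ((13−1)/6)² = 4.000
te_Task 2 = (10 + 4·13 + 28)/6 = 90/6 = 15; σ²_Task 2 = ((28−10)/6)² = 9.000
te_Task 3 = (5 + 4·11 + 17)/6 = 66/6 = 11; σ²_Task 3 = ((17−5)/6)² = 4.000
te_Task 4 = (5 + 4·8 + 17)/6 = 54/6 = 9; σ²_Task 4 = ((17−5)/6)² = 4.000
te_Task 5 = (9 + 4·12 + 15)/6 = 72/6 = 12; σ²_Task 5 = ((15−9)/6)² = 1.000
te_Task 6 = (1 + 4·2 + 9)/6 = 18/6 = 3; σ²_Task 6 = ((9−1)/6)² = 1.778
te_Task 7 = (10 + 4·14 + 30)/6 = 96/6 = 16; σ²_Task 7 = ((30−10)/6)² = 11.111

Forward pass:
ES_Task 1 = 0; EF_Task 1 = 5
ES_Task 2 = 5; EF_Task 2 = 5+15 = 20
ES_Task 3 = 5; EF_Task 3 = 5+11 = 16
ES_Task 4 = max(EF_Task 1=5, EF_Task 2=20) = 20; EF_Task 4 = 20+9 = 29
ES_Task 5 = max(EF_Task 2=20, EF_Task 3=16) = 20; EF_Task 5 = 20+12 = 32
ES_Task 6 = 16; EF_Task 6 = 16+3 = 19
ES_Task 7 = max(EF_Task 3=16, EF_Task 4=29, EF_Task 5=32, EF_Task 6=19) = 32; EF_Task 7 = 32+16 = 48
Expected project duration μ = 48 weeks. Critical path: Task 1 → Task 2 → Task 5 → Task 7.

Variance along critical path = 4.000 + 9.000 + 1.000 + 11.111 = 25.111; σ = 5.011 weeks.
D = μ + z·σ = 48 + 2.326·5.011 = 59.7 weeks

59.7 weeks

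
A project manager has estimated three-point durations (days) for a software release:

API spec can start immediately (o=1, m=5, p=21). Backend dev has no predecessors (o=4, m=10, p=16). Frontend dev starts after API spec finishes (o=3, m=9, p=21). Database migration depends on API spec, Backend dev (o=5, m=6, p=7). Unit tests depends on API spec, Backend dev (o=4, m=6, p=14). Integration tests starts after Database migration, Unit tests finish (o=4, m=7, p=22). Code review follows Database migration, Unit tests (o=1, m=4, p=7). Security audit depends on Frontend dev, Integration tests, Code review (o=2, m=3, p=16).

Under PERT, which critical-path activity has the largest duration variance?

Integration tests

te_API spec = (1 + 4·5 + 21)/6 = 42/6 = 7; σ²_API spec = ((21−1)/6)² = 11.111
te_Backend dev = (4 + 4·10 + 16)/6 = 60/6 = 10; σ²_Backend dev = ((16−4)/6)² = 4.000
te_Frontend dev = (3 + 4·9 + 21)/6 = 60/6 = 10; σ²_Frontend dev = ((21−3)/6)² = 9.000
te_Database migration = (5 + 4·6 + 7)/6 = 36/6 = 6; σ²_Database migration = ((7−5)/6)² = 0.111
te_Unit tests = (4 + 4·6 + 14)/6 = 42/6 = 7; σ²_Unit tests = ((14−4)/6)² = 2.778
te_Integration tests = (4 + 4·7 + 22)/6 = 54/6 = 9; σ²_Integration tests = ((22−4)/6)² = 9.000
te_Code review = (1 + 4·4 + 7)/6 = 24/6 = 4; σ²_Code review = ((7−1)/6)² = 1.000
te_Security audit = (2 + 4·3 + 16)/6 = 30/6 = 5; σ²_Security audit = ((16−2)/6)² = 5.444

Forward pass:
ES_API spec = 0; EF_API spec = 7
ES_Backend dev = 0; EF_Backend dev = 10
ES_Frontend dev = 7; EF_Frontend dev = 7+10 = 17
ES_Database migration = max(EF_API spec=7, EF_Backend dev=10) = 10; EF_Database migration = 10+6 = 16
ES_Unit tests = max(EF_API spec=7, EF_Backend dev=10) = 10; EF_Unit tests = 10+7 = 17
ES_Integration tests = max(EF_Database migration=16, EF_Unit tests=17) = 17; EF_Integration tests = 17+9 = 26
ES_Code review = max(EF_Database migration=16, EF_Unit tests=17) = 17; EF_Code review = 17+4 = 21
ES_Security audit = max(EF_Frontend dev=17, EF_Integration tests=26, EF_Code review=21) = 26; EF_Security audit = 26+5 = 31
Expected project duration μ = 31 days. Critical path: Backend dev → Unit tests → Integration tests → Security audit.

Variances on critical path: σ²_Backend dev=4.000, σ²_Unit tests=2.778, σ²_Integration tests=9.000, σ²_Security audit=5.444.
Largest is σ²_Integration tests = 9.000.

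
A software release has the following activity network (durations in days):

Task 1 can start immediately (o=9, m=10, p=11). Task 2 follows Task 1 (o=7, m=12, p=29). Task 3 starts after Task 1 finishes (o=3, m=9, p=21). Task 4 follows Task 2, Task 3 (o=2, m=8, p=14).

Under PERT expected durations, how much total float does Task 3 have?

4 days

te_Task 1 = (9 + 4·10 + 11)/6 = 60/6 = 10
te_Task 2 = (7 + 4·12 + 29)/6 = 84/6 = 14
te_Task 3 = (3 + 4·9 + 21)/6 = 60/6 = 10
te_Task 4 = (2 + 4·8 + 14)/6 = 48/6 = 8

Forward pass:
ES_Task 1 = 0; EF_Task 1 = 10
ES_Task 2 = 10; EF_Task 2 = 10+14 = 24
ES_Task 3 = 10; EF_Task 3 = 10+10 = 20
ES_Task 4 = max(EF_Task 2=24, EF_Task 3=20) = 24; EF_Task 4 = 24+8 = 32
Expected project duration μ = 32 days. Critical path: Task 1 → Task 2 → Task 4.

Backward pass:
LF_Task 4 = 32; LS_Task 4 = 32−8 = 24
LF_Task 3 = LS_Task 4 = 24; LS_Task 3 = 24−10 = 14
LF_Task 2 = LS_Task 4 = 24; LS_Task 2 = 24−14 = 10
LF_Task 1 = min(LS_Task 2=10, LS_Task 3=14) = 10; LS_Task 1 = 10−10 = 0
Slack_Task 3 = LS_Task 3 − ES_Task 3 = 14 − 10 = 4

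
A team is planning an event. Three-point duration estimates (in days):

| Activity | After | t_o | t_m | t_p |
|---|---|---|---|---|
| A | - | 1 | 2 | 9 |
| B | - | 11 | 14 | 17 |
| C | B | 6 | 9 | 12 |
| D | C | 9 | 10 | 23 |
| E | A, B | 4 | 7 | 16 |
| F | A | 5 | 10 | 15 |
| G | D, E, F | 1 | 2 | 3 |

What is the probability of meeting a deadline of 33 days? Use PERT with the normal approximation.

te_A = (1 + 4·2 + 9)/6 = 18/6 = 3; σ²_A = ((9−1)/6)² = 1.778
te_B = (11 + 4·14 + 17)/6 = 84/6 = 14; σ²_B = ((17−11)/6)² = 1.000
te_C = (6 + 4·9 + 12)/6 = 54/6 = 9; σ²_C = ((12−6)/6)² = 1.000
te_D = (9 + 4·10 + 23)/6 = 72/6 = 12; σ²_D = ((23−9)/6)² = 5.444
te_E = (4 + 4·7 + 16)/6 = 48/6 = 8; σ²_E = ((16−4)/6)² = 4.000
te_F = (5 + 4·10 + 15)/6 = 60/6 = 10; σ²_F = ((15−5)/6)² = 2.778
te_G = (1 + 4·2 + 3)/6 = 12/6 = 2; σ²_G = ((3−1)/6)² = 0.111

Forward pass:
ES_A = 0; EF_A = 3
ES_B = 0; EF_B = 14
ES_C = 14; EF_C = 14+9 = 23
ES_D = 23; EF_D = 23+12 = 35
ES_E = max(EF_A=3, EF_B=14) = 14; EF_E = 14+8 = 22
ES_F = 3; EF_F = 3+10 = 13
ES_G = max(EF_D=35, EF_E=22, EF_F=13) = 35; EF_G = 35+2 = 37
Expected project duration μ = 37 days. Critical path: B → C → D → G.

Variance along critical path = 1.000 + 1.000 + 5.444 + 0.111 = 7.556; σ = √7.556 = 2.749 days.
Z = (33 − 37) / 2.749 = -1.455
P(T ≤ 33) = Φ(-1.455) ≈ 0.073

0.073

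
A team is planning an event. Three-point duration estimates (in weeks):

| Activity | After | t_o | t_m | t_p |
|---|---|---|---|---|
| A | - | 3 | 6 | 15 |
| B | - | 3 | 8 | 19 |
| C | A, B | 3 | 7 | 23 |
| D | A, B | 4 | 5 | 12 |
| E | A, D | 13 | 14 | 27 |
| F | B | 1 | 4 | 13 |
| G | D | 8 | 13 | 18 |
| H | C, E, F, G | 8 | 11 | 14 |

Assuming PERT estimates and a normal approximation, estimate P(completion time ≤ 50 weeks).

te_A = (3 + 4·6 + 15)/6 = 42/6 = 7; σ²_A = ((15−3)/6)² = 4.000
te_B = (3 + 4·8 + 19)/6 = 54/6 = 9; σ²_B = ((19−3)/6)² = 7.111
te_C = (3 + 4·7 + 23)/6 = 54/6 = 9; σ²_C = ((23−3)/6)² = 11.111
te_D = (4 + 4·5 + 12)/6 = 36/6 = 6; σ²_D = ((12−4)/6)² = 1.778
te_E = (13 + 4·14 + 27)/6 = 96/6 = 16; σ²_E = ((27−13)/6)² = 5.444
te_F = (1 + 4·4 + 13)/6 = 30/6 = 5; σ²_F = ((13−1)/6)² = 4.000
te_G = (8 + 4·13 + 18)/6 = 78/6 = 13; σ²_G = ((18−8)/6)² = 2.778
te_H = (8 + 4·11 + 14)/6 = 66/6 = 11; σ²_H = ((14−8)/6)² = 1.000

Forward pass:
ES_A = 0; EF_A = 7
ES_B = 0; EF_B = 9
ES_C = max(EF_A=7, EF_B=9) = 9; EF_C = 9+9 = 18
ES_D = max(EF_A=7, EF_B=9) = 9; EF_D = 9+6 = 15
ES_E = max(EF_A=7, EF_D=15) = 15; EF_E = 15+16 = 31
ES_F = 9; EF_F = 9+5 = 14
ES_G = 15; EF_G = 15+13 = 28
ES_H = max(EF_C=18, EF_E=31, EF_F=14, EF_G=28) = 31; EF_H = 31+11 = 42
Expected project duration μ = 42 weeks. Critical path: B → D → E → H.

Variance along critical path = 7.111 + 1.778 + 5.444 + 1.000 = 15.333; σ = √15.333 = 3.916 weeks.
Z = (50 − 42) / 3.916 = 2.043
P(T ≤ 50) = Φ(2.043) ≈ 0.979

0.979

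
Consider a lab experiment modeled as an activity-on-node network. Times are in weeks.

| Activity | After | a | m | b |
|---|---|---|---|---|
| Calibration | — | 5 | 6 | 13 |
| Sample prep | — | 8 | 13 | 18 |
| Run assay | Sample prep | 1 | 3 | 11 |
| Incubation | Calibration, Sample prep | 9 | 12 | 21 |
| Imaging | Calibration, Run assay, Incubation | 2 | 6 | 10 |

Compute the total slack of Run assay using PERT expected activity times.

te_Calibration = (5 + 4·6 + 13)/6 = 42/6 = 7
te_Sample prep = (8 + 4·13 + 18)/6 = 78/6 = 13
te_Run assay = (1 + 4·3 + 11)/6 = 24/6 = 4
te_Incubation = (9 + 4·12 + 21)/6 = 78/6 = 13
te_Imaging = (2 + 4·6 + 10)/6 = 36/6 = 6

Forward pass:
ES_Calibration = 0; EF_Calibration = 7
ES_Sample prep = 0; EF_Sample prep = 13
ES_Run assay = 13; EF_Run assay = 13+4 = 17
ES_Incubation = max(EF_Calibration=7, EF_Sample prep=13) = 13; EF_Incubation = 13+13 = 26
ES_Imaging = max(EF_Calibration=7, EF_Run assay=17, EF_Incubation=26) = 26; EF_Imaging = 26+6 = 32
Expected project duration μ = 32 weeks. Critical path: Sample prep → Incubation → Imaging.

Backward pass:
LF_Imaging = 32; LS_Imaging = 32−6 = 26
LF_Incubation = LS_Imaging = 26; LS_Incubation = 26−13 = 13
LF_Run assay = LS_Imaging = 26; LS_Run assay = 26−4 = 22
LF_Sample prep = min(LS_Run assay=22, LS_Incubation=13) = 13; LS_Sample prep = 13−13 = 0
LF_Calibration = min(LS_Incubation=13, LS_Imaging=26) = 13; LS_Calibration = 13−7 = 6
Slack_Run assay = LS_Run assay − ES_Run assay = 22 − 13 = 9

9 weeks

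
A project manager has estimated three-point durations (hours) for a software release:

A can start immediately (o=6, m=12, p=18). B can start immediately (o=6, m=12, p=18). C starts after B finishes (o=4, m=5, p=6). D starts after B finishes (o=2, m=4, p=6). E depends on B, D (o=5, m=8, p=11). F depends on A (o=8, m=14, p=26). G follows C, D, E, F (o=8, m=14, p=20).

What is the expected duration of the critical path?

te_A = (6 + 4·12 + 18)/6 = 72/6 = 12
te_B = (6 + 4·12 + 18)/6 = 72/6 = 12
te_C = (4 + 4·5 + 6)/6 = 30/6 = 5
te_D = (2 + 4·4 + 6)/6 = 24/6 = 4
te_E = (5 + 4·8 + 11)/6 = 48/6 = 8
te_F = (8 + 4·14 + 26)/6 = 90/6 = 15
te_G = (8 + 4·14 + 20)/6 = 84/6 = 14

Forward pass:
ES_A = 0; EF_A = 12
ES_B = 0; EF_B = 12
ES_C = 12; EF_C = 12+5 = 17
ES_D = 12; EF_D = 12+4 = 16
ES_E = max(EF_B=12, EF_D=16) = 16; EF_E = 16+8 = 24
ES_F = 12; EF_F = 12+15 = 27
ES_G = max(EF_C=17, EF_D=16, EF_E=24, EF_F=27) = 27; EF_G = 27+14 = 41
Expected project duration μ = 41 hours. Critical path: A → F → G.

41 hours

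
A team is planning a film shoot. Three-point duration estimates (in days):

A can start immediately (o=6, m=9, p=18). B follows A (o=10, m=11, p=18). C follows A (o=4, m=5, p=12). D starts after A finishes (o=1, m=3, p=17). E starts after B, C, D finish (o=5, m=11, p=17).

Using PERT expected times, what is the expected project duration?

te_A = (6 + 4·9 + 18)/6 = 60/6 = 10
te_B = (10 + 4·11 + 18)/6 = 72/6 = 12
te_C = (4 + 4·5 + 12)/6 = 36/6 = 6
te_D = (1 + 4·3 + 17)/6 = 30/6 = 5
te_E = (5 + 4·11 + 17)/6 = 66/6 = 11

Forward pass:
ES_A = 0; EF_A = 10
ES_B = 10; EF_B = 10+12 = 22
ES_C = 10; EF_C = 10+6 = 16
ES_D = 10; EF_D = 10+5 = 15
ES_E = max(EF_B=22, EF_C=16, EF_D=15) = 22; EF_E = 22+11 = 33
Expected project duration μ = 33 days. Critical path: A → B → E.

33 days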